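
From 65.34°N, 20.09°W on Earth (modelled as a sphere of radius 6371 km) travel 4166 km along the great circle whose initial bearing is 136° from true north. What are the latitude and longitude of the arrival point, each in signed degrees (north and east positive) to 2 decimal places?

32.60°, 10.01°

Angular distance δ = d/R = 4166/6371 = 0.65390 rad; initial bearing θ = 2.3736 rad.
sin φ₂ = sin φ₁ cos δ + cos φ₁ sin δ cos θ = (0.9088)(0.7937) + (0.4172)(0.6083)(-0.7193) = 0.5388, so φ₂ = 32.60°.
Δλ = atan2(sin θ sin δ cos φ₁, cos δ − sin φ₁ sin φ₂) = atan2(0.1763, 0.3041) = 30.104°.
λ₂ = -20.090° + 30.104° = 10.01°.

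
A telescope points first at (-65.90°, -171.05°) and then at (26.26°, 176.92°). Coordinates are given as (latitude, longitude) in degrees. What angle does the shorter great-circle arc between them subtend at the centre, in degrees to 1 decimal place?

Let φ₁ = -1.1502 rad, φ₂ = 0.4583 rad, and Δλ = -0.2100 rad.
cos c = sin φ₁ sin φ₂ + cos φ₁ cos φ₂ cos Δλ = (-0.9128)(0.4424) + (0.4083)(0.8968)(0.9780) = -0.04573,
so c = arccos(-0.04573) = 1.61654 rad.
So the angular separation is 92.6°.

92.6°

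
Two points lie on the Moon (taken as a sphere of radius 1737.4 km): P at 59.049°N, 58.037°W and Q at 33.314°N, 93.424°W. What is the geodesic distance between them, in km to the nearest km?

1054 km

With latitudes φ₁ = 59.049°, φ₂ = 33.314° and longitude difference Δλ = -35.387°:
cos c = sin φ₁ sin φ₂ + cos φ₁ cos φ₂ cos Δλ = (0.8576)(0.5492) + (0.5143)(0.8357)(0.8153) = 0.82141,
so c = arccos(0.82141) = 0.60691 rad.
Distance = R·c = 1737.4 × 0.6069 ≈ 1054 km.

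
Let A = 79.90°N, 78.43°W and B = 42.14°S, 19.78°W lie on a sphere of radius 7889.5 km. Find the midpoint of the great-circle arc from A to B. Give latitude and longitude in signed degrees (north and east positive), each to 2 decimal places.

20.33°, -29.98°

The central angle between A and B is δ = 2.2054 rad.
With f = 0.5, the slerp weights are sin((1−f)δ)/sin δ = 1.1082 and sin(fδ)/sin δ = 1.1082.
Weighted sum of the unit vectors: (1.1082)·(0.0352,-0.1718,0.9845) + (1.1082)·(0.6978,-0.2509,-0.6709) = (0.8123, -0.4685, 0.3475).
Converting back: φ = atan2(z, √(x²+y²)) = 20.33°, λ = atan2(y, x) = -29.98°.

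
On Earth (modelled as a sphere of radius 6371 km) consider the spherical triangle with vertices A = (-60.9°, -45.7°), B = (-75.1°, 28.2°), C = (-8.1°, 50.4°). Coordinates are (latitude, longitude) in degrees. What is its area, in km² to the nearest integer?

Side lengths (central angles): a = 1.1898, b = 1.4988, c = 0.4969 rad; semiperimeter s = 1.5927.
By l'Huilier's theorem, tan(E/4) = √[tan(s/2) tan((s−a)/2) tan((s−b)/2) tan((s−c)/2)], giving spherical excess E = 0.3089 rad.
Area = E·R² = 0.3089 × (6371)² ≈ 12539383 km².

12539383 km²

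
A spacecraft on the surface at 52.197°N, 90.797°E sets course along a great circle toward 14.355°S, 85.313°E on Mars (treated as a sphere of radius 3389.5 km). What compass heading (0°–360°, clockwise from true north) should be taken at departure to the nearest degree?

186°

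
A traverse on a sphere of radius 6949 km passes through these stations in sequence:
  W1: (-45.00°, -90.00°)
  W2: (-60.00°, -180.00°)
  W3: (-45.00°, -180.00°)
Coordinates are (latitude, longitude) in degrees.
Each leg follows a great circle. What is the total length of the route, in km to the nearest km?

Leg W1→W2: central angle 0.9117 rad, distance 6335.7 km.
Leg W2→W3: central angle 0.2618 rad, distance 1819.2 km.
Total: 6335.7 + 1819.2 ≈ 8155 km.

8155 km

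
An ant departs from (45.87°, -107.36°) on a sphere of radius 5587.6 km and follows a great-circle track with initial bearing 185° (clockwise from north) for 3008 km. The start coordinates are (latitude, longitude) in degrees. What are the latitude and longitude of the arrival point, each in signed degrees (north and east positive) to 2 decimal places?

15.11°, -110.01°

Angular distance δ = d/R = 3008/5587.6 = 0.53833 rad; initial bearing θ = 3.2289 rad.
sin φ₂ = sin φ₁ cos δ + cos φ₁ sin δ cos θ = (0.7178)(0.8586) + (0.6963)(0.5127)(-0.9962) = 0.2606, so φ₂ = 15.11°.
Δλ = atan2(sin θ sin δ cos φ₁, cos δ − sin φ₁ sin φ₂) = atan2(-0.0311, 0.6715) = -2.653°.
λ₂ = -107.360° − 2.653° = -110.01°.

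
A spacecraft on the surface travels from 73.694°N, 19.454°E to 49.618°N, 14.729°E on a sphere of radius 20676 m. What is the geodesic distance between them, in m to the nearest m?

In radians: φ₁ = 1.2862, φ₂ = 0.8660, Δλ = -4.725° = -0.0825 rad.
cos c = sin φ₁ sin φ₂ + cos φ₁ cos φ₂ cos Δλ = (0.9598)(0.7617) + (0.2808)(0.6479)(0.9966) = 0.91239,
so c = arccos(0.91239) = 0.42172 rad.
Distance = R·c = 20676 × 0.4217 ≈ 8719 m.

8719 m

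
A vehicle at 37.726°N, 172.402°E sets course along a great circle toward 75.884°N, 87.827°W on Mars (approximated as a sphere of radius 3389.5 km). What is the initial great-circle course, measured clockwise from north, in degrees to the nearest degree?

17°

Δλ = 99.771° = 1.7413 rad.
y = sin Δλ · cos φ₂ = (0.9855)(0.2439) = 0.2403
x = cos φ₁ sin φ₂ − sin φ₁ cos φ₂ cos Δλ = (0.7909)(0.9698) − (0.6119)(0.2439)(-0.1697) = 0.7924
θ = atan2(y, x) = 16.87°, so the bearing is 17°.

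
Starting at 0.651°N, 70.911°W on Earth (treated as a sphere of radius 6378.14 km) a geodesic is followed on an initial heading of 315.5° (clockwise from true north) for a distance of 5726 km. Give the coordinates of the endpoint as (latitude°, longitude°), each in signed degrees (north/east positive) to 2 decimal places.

34.39°, -112.53°

Angular distance δ = d/R = 5726/6378.14 = 0.89775 rad; initial bearing θ = 5.5065 rad.
sin φ₂ = sin φ₁ cos δ + cos φ₁ sin δ cos θ = (0.0114)(0.6234) + (0.9999)(0.7819)(0.7133) = 0.5648, so φ₂ = 34.39°.
Δλ = atan2(sin θ sin δ cos φ₁, cos δ − sin φ₁ sin φ₂) = atan2(-0.5480, 0.6170) = -41.614°.
λ₂ = -70.911° − 41.614° = -112.53°.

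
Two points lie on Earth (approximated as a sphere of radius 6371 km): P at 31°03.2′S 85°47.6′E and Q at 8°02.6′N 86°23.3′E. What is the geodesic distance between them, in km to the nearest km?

4348 km

With latitudes φ₁ = -31.053°, φ₂ = 8.043° and longitude difference Δλ = 0.595°:
cos c = sin φ₁ sin φ₂ + cos φ₁ cos φ₂ cos Δλ = (-0.5158)(0.1399) + (0.8567)(0.9902)(0.9999) = 0.77604,
so c = arccos(0.77604) = 0.68244 rad.
Distance = R·c = 6371 × 0.6824 ≈ 4348 km.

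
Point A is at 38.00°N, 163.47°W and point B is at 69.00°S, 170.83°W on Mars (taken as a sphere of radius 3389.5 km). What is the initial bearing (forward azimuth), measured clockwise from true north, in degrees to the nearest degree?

183°

With φ₁ = 0.6632, φ₂ = -1.2043, Δλ = -0.1285 rad, the forward-azimuth formula gives
θ = atan2( sin Δλ cos φ₂ , cos φ₁ sin φ₂ − sin φ₁ cos φ₂ cos Δλ ) = atan2(-0.0459, -0.9545) = -177.25°.
Adding 360° brings this into [0°, 360°): 183°.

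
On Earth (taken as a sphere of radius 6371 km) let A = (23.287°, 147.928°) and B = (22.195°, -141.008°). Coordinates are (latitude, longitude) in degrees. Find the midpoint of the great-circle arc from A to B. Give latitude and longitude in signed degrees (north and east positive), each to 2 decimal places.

Central angle δ = 1.1315 rad. Interpolating on the sphere with fraction f = 0.5:
P = [sin((1−f)δ)·A + sin(fδ)·B] / sin δ = 0.5923·A + 0.5923·B in Cartesian coordinates,
giving P = (-0.8872, -0.0562, 0.4579), i.e. latitude 27.25°, longitude -176.38°.

27.25°, -176.38°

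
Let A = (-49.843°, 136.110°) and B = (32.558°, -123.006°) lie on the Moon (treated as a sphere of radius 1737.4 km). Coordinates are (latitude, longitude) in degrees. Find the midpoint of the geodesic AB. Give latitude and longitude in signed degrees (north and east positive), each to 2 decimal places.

Central angle δ = 2.1106 rad. Interpolating on the sphere with fraction f = 0.5:
P = [sin((1−f)δ)·A + sin(fδ)·B] / sin δ = 1.0142·A + 1.0142·B in Cartesian coordinates,
giving P = (-0.9370, -0.2634, -0.2293), i.e. latitude -13.26°, longitude -164.30°.

-13.26°, -164.30°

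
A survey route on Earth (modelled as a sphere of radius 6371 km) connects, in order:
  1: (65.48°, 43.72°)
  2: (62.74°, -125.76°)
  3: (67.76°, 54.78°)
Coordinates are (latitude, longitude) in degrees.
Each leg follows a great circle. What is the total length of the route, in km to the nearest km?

11236 km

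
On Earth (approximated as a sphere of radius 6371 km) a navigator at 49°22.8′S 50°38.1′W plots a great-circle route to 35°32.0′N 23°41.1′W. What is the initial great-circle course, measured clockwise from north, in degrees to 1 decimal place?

21.7°

Δλ = 26.950° = 0.4704 rad.
y = sin Δλ · cos φ₂ = (0.4532)(0.8138) = 0.3688
x = cos φ₁ sin φ₂ − sin φ₁ cos φ₂ cos Δλ = (0.6510)(0.5812) − (-0.7590)(0.8138)(0.8914) = 0.9290
θ = atan2(y, x) = 21.65°, so the bearing is 21.7°.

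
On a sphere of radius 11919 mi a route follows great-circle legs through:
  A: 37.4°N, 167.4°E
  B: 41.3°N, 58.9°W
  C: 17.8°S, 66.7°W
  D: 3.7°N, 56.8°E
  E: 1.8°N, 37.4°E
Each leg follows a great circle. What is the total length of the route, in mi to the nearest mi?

60875 mi

Leg A→B: central angle 1.5823 rad, distance 18858.9 mi.
Leg B→C: central angle 1.0392 rad, distance 12386.0 mi.
Leg C→D: central angle 2.1462 rad, distance 25580.2 mi.
Leg D→E: central angle 0.3398 rad, distance 4050.2 mi.
Total: 18858.9 + 12386.0 + 25580.2 + 4050.2 ≈ 60875 mi.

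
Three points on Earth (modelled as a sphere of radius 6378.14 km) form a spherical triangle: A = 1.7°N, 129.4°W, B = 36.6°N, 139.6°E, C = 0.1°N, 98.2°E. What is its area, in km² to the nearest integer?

Side lengths (central angles): a = 0.9232, b = 2.3103, c = 1.5671 rad; semiperimeter s = 2.4003.
By l'Huilier's theorem, tan(E/4) = √[tan(s/2) tan((s−a)/2) tan((s−b)/2) tan((s−c)/2)], giving spherical excess E = 0.8512 rad.
Area = E·R² = 0.8512 × (6378.14)² ≈ 34628720 km².

34628720 km²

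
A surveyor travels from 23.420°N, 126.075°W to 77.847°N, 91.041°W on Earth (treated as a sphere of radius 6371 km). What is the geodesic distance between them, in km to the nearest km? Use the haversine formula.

In radians: φ₁ = 0.4088, φ₂ = 1.3587, Δλ = 35.034° = 0.6115 rad.
Haversine: a = sin²(Δφ/2) + cos φ₁ cos φ₂ sin²(Δλ/2) = 0.2091 + (0.9176)(0.2105)(0.0906) = 0.22663.
Central angle c = 2·arcsin(√a) = 0.99233 rad.
Distance = R·c = 6371 × 0.9923 ≈ 6322 km.

6322 km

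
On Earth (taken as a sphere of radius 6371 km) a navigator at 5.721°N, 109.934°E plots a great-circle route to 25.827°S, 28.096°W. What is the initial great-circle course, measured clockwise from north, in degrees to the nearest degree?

239°

With φ₁ = 0.0999, φ₂ = -0.4508, Δλ = -2.4091 rad, the forward-azimuth formula gives
θ = atan2( sin Δλ cos φ₂ , cos φ₁ sin φ₂ − sin φ₁ cos φ₂ cos Δλ ) = atan2(-0.6019, -0.3668) = -121.35°.
Adding 360° brings this into [0°, 360°): 239°.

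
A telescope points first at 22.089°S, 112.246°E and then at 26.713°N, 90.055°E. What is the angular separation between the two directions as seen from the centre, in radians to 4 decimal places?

With latitudes φ₁ = -22.089°, φ₂ = 26.713° and longitude difference Δλ = -22.191°:
cos c = sin φ₁ sin φ₂ + cos φ₁ cos φ₂ cos Δλ = (-0.3760)(0.4495) + (0.9266)(0.8933)(0.9259) = 0.59736,
so c = arccos(0.59736) = 0.93060 rad.
So the angular separation is 0.9306 rad.

0.9306 rad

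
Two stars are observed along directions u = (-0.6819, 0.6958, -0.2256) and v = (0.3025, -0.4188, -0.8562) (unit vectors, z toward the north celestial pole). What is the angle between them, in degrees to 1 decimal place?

u·v = -0.3045; |u| = 1.0000, |v| = 1.0000.
cos θ = (u·v)/(|u||v|) = -0.3045, so θ = 107.7°.

107.7°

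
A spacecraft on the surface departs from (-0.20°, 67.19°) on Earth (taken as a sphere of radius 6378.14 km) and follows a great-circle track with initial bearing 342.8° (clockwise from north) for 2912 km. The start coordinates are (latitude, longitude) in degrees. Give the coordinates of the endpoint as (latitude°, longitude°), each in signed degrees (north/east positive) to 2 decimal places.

Angular distance δ = d/R = 2912/6378.14 = 0.45656 rad; initial bearing θ = 5.9830 rad.
sin φ₂ = sin φ₁ cos δ + cos φ₁ sin δ cos θ = (-0.0035)(0.8976) + (1.0000)(0.4409)(0.9553) = 0.4180, so φ₂ = 24.71°.
Δλ = atan2(sin θ sin δ cos φ₁, cos δ − sin φ₁ sin φ₂) = atan2(-0.1304, 0.8990) = -8.251°.
λ₂ = 67.190° − 8.251° = 58.94°.

24.71°, 58.94°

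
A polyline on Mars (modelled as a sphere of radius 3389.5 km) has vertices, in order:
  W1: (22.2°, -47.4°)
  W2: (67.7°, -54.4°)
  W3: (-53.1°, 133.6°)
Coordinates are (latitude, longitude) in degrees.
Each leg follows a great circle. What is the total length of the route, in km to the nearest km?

12460 km

Leg W1→W2: central angle 0.7978 rad, distance 2704.1 km.
Leg W2→W3: central angle 2.8781 rad, distance 9755.4 km.
Total: 2704.1 + 9755.4 ≈ 12460 km.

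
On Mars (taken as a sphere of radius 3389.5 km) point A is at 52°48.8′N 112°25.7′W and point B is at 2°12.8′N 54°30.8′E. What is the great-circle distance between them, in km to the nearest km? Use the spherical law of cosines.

In radians: φ₁ = 0.9218, φ₂ = 0.0386, Δλ = 166.942° = 2.9137 rad.
cos c = sin φ₁ sin φ₂ + cos φ₁ cos φ₂ cos Δλ = (0.7967)(0.0386) + (0.6044)(0.9993)(-0.9741) = -0.55758,
so c = arccos(-0.55758) = 2.16226 rad.
Distance = R·c = 3389.5 × 2.1623 ≈ 7329 km.

7329 km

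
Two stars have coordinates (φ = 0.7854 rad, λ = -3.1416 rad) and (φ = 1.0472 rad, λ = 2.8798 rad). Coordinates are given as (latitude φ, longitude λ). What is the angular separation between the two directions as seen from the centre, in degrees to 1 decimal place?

With latitudes φ₁ = 45.000°, φ₂ = 60.000° and longitude difference Δλ = -14.999°:
Haversine: a = sin²(Δφ/2) + cos φ₁ cos φ₂ sin²(Δλ/2) = 0.0170 + (0.7071)(0.5000)(0.0170) = 0.02306.
Central angle c = 2·arcsin(√a) = 0.30489 rad.
So the angular separation is 17.5°.

17.5°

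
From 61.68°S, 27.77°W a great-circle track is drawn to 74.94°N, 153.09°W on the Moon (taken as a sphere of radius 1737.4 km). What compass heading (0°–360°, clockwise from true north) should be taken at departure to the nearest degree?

327°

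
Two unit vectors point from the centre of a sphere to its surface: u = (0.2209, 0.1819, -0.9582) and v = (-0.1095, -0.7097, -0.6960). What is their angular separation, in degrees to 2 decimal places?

59.10°

u·v = 0.5136; |u| = 1.0000, |v| = 1.0000.
cos θ = (u·v)/(|u||v|) = 0.5136, so θ = 59.10°.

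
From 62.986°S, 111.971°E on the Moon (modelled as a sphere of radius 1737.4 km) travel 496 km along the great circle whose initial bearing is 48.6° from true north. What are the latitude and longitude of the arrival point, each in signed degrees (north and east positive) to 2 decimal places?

-50.38°, 131.32°

Angular distance δ = d/R = 496/1737.4 = 0.28548 rad; initial bearing θ = 0.8482 rad.
sin φ₂ = sin φ₁ cos δ + cos φ₁ sin δ cos θ = (-0.8909)(0.9595) + (0.4542)(0.2816)(0.6613) = -0.7702, so φ₂ = -50.38°.
Δλ = atan2(sin θ sin δ cos φ₁, cos δ − sin φ₁ sin φ₂) = atan2(0.0960, 0.2733) = 19.344°.
λ₂ = 111.971° + 19.344° = 131.32°.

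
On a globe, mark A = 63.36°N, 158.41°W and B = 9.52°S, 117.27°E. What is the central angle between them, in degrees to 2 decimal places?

In radians: φ₁ = 1.1058, φ₂ = -0.1662, Δλ = -84.320° = -1.4717 rad.
Haversine: a = sin²(Δφ/2) + cos φ₁ cos φ₂ sin²(Δλ/2) = 0.3528 + (0.4484)(0.9862)(0.4505) = 0.55203.
Central angle c = 2·arcsin(√a) = 1.67505 rad.
So the angular separation is 95.97°.

95.97°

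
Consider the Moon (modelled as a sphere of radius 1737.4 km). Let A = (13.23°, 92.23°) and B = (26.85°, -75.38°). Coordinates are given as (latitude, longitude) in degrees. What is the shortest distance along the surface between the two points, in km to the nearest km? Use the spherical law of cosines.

Let φ₁ = 0.2309 rad, φ₂ = 0.4686 rad, and Δλ = -2.9253 rad.
cos c = sin φ₁ sin φ₂ + cos φ₁ cos φ₂ cos Δλ = (0.2289)(0.4517) + (0.9735)(0.8922)(-0.9767) = -0.74492,
so c = arccos(-0.74492) = 2.41121 rad.
Distance = R·c = 1737.4 × 2.4112 ≈ 4189 km.

4189 km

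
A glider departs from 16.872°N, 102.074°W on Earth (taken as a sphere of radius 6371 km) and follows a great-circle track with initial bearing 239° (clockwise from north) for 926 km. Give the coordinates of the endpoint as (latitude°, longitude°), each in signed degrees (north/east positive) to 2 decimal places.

12.46°, -109.38°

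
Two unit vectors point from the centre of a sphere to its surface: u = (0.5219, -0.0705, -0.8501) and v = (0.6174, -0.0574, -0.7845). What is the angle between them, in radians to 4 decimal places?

0.1167 rad

u·v = 0.9932; |u| = 1.0000, |v| = 1.0000.
cos θ = (u·v)/(|u||v|) = 0.9932, so θ = 0.1167 rad.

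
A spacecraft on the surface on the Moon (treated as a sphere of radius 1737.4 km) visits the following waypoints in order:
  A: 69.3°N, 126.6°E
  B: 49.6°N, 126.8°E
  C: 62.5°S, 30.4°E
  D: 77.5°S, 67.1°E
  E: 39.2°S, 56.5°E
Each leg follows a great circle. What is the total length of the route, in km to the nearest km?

Leg A→B: central angle 0.3438 rad, distance 597.4 km.
Leg B→C: central angle 2.3587 rad, distance 4097.9 km.
Leg C→D: central angle 0.3298 rad, distance 573.0 km.
Leg D→E: central angle 0.6731 rad, distance 1169.4 km.
Total: 597.4 + 4097.9 + 573.0 + 1169.4 ≈ 6438 km.

6438 km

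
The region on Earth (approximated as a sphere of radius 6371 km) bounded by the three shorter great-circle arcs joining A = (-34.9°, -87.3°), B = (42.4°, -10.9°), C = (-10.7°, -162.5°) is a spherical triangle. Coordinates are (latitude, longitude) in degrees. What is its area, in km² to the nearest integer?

90042171 km²

Side lengths (central angles): a = 2.4395, b = 1.2534, c = 1.8167 rad; semiperimeter s = 2.7548.
By l'Huilier's theorem, tan(E/4) = √[tan(s/2) tan((s−a)/2) tan((s−b)/2) tan((s−c)/2)], giving spherical excess E = 2.2184 rad.
Area = E·R² = 2.2184 × (6371)² ≈ 90042171 km².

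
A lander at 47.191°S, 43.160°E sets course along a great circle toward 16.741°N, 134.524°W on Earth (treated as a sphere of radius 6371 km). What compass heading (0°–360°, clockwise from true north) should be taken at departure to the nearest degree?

With φ₁ = -0.8236, φ₂ = 0.2922, Δλ = -3.1012 rad, the forward-azimuth formula gives
θ = atan2( sin Δλ cos φ₂ , cos φ₁ sin φ₂ − sin φ₁ cos φ₂ cos Δλ ) = atan2(-0.0387, -0.5062) = -175.63°.
Adding 360° brings this into [0°, 360°): 184°.

184°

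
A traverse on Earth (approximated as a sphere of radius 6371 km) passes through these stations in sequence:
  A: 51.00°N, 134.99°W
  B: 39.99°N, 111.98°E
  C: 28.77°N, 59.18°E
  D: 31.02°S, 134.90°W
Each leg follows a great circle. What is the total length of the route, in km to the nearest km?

Leg A→B: central angle 1.2548 rad, distance 7994.0 km.
Leg B→C: central angle 0.7737 rad, distance 4929.1 km.
Leg C→D: central angle 2.9251 rad, distance 18635.9 km.
Total: 7994.0 + 4929.1 + 18635.9 ≈ 31559 km.

31559 km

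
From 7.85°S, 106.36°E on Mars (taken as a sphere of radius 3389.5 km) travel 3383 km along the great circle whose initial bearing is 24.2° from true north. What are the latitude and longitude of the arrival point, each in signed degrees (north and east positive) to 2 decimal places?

Angular distance δ = d/R = 3383/3389.5 = 0.99808 rad; initial bearing θ = 0.4224 rad.
sin φ₂ = sin φ₁ cos δ + cos φ₁ sin δ cos θ = (-0.1366)(0.5419) + (0.9906)(0.8404)(0.9121) = 0.6854, so φ₂ = 43.27°.
Δλ = atan2(sin θ sin δ cos φ₁, cos δ − sin φ₁ sin φ₂) = atan2(0.3413, 0.6355) = 28.236°.
λ₂ = 106.360° + 28.236° = 134.60°.

43.27°, 134.60°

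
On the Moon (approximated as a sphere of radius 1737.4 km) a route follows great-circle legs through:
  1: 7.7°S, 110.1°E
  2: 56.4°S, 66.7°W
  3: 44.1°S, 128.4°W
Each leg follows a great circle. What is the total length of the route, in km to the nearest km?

Leg 1→2: central angle 2.0219 rad, distance 3512.8 km.
Leg 2→3: central angle 0.6950 rad, distance 1207.5 km.
Total: 3512.8 + 1207.5 ≈ 4720 km.

4720 km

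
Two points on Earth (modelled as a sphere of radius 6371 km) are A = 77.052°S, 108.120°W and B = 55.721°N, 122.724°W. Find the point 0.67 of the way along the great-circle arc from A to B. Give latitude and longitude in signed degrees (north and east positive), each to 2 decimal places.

11.87°, -119.58°

The central angle between A and B is δ = 2.3229 rad.
With f = 0.67, the slerp weights are sin((1−f)δ)/sin δ = 0.9499 and sin(fδ)/sin δ = 1.3692.
Weighted sum of the unit vectors: (0.9499)·(-0.0697,-0.2130,-0.9746) + (1.3692)·(-0.3045,-0.4738,0.8263) = (-0.4831, -0.8511, 0.2057).
Converting back: φ = atan2(z, √(x²+y²)) = 11.87°, λ = atan2(y, x) = -119.58°.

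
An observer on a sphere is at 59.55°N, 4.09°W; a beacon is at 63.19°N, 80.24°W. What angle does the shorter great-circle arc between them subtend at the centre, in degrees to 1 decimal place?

34.5°

With latitudes φ₁ = 59.550°, φ₂ = 63.190° and longitude difference Δλ = -76.150°:
Haversine: a = sin²(Δφ/2) + cos φ₁ cos φ₂ sin²(Δλ/2) = 0.0010 + (0.5068)(0.4510)(0.3803) = 0.08794.
Central angle c = 2·arcsin(√a) = 0.60215 rad.
So the angular separation is 34.5°.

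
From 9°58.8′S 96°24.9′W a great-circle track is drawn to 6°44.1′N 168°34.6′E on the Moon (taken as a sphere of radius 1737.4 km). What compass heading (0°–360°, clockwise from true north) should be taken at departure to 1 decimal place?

275.8°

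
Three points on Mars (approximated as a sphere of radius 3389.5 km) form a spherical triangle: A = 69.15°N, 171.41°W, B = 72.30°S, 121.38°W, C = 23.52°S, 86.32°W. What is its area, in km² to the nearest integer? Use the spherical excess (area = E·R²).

Side lengths (central angles): a = 0.9168, b = 1.9230, c = 2.5335 rad; semiperimeter s = 2.6867.
By l'Huilier's theorem, tan(E/4) = √[tan(s/2) tan((s−a)/2) tan((s−b)/2) tan((s−c)/2)], giving spherical excess E = 1.5333 rad.
Area = E·R² = 1.5333 × (3389.5)² ≈ 17615860 km².

17615860 km²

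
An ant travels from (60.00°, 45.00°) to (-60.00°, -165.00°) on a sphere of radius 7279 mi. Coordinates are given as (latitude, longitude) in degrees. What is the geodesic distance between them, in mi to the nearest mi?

In radians: φ₁ = 1.0472, φ₂ = -1.0472, Δλ = 150.000° = 2.6180 rad.
cos c = sin φ₁ sin φ₂ + cos φ₁ cos φ₂ cos Δλ = (0.8660)(-0.8660) + (0.5000)(0.5000)(-0.8660) = -0.96651,
so c = arccos(-0.96651) = 2.88205 rad.
Distance = R·c = 7279 × 2.8820 ≈ 20978 mi.

20978 mi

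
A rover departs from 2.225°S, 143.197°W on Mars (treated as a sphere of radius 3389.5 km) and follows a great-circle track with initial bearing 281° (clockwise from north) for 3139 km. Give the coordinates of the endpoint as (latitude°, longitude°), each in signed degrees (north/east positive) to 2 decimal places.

Angular distance δ = d/R = 3139/3389.5 = 0.92610 rad; initial bearing θ = 4.9044 rad.
sin φ₂ = sin φ₁ cos δ + cos φ₁ sin δ cos θ = (-0.0388)(0.6010) + (0.9992)(0.7993)(0.1908) = 0.1291, so φ₂ = 7.42°.
Δλ = atan2(sin θ sin δ cos φ₁, cos δ − sin φ₁ sin φ₂) = atan2(-0.7840, 0.6060) = -52.299°.
λ₂ = -143.197° − 52.299° = -195.50° → 164.50° after wrapping to (−180°, 180°].

7.42°, 164.50°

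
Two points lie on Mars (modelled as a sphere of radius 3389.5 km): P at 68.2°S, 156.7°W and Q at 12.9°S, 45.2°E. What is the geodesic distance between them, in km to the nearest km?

5761 km

In radians: φ₁ = -1.1903, φ₂ = -0.2251, Δλ = -158.100° = -2.7594 rad.
cos c = sin φ₁ sin φ₂ + cos φ₁ cos φ₂ cos Δλ = (-0.9285)(-0.2233) + (0.3714)(0.9748)(-0.9278) = -0.12859,
so c = arccos(-0.12859) = 1.69974 rad.
Distance = R·c = 3389.5 × 1.6997 ≈ 5761 km.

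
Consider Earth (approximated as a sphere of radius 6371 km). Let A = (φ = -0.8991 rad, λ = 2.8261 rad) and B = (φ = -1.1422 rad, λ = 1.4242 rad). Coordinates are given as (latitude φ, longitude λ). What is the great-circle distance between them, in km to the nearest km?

4552 km

With latitudes φ₁ = -51.515°, φ₂ = -65.443° and longitude difference Δλ = -80.323°:
cos c = sin φ₁ sin φ₂ + cos φ₁ cos φ₂ cos Δλ = (-0.7828)(-0.9096) + (0.6223)(0.4156)(0.1681) = 0.75544,
so c = arccos(0.75544) = 0.71447 rad.
Distance = R·c = 6371 × 0.7145 ≈ 4552 km.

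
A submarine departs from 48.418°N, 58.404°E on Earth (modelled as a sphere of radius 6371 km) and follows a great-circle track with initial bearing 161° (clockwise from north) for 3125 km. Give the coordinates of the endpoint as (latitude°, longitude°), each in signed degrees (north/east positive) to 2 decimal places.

21.36°, 67.88°

Angular distance δ = d/R = 3125/6371 = 0.49050 rad; initial bearing θ = 2.8100 rad.
sin φ₂ = sin φ₁ cos δ + cos φ₁ sin δ cos θ = (0.7480)(0.8821) + (0.6637)(0.4711)(-0.9455) = 0.3642, so φ₂ = 21.36°.
Δλ = atan2(sin θ sin δ cos φ₁, cos δ − sin φ₁ sin φ₂) = atan2(0.1018, 0.6097) = 9.478°.
λ₂ = 58.404° + 9.478° = 67.88°.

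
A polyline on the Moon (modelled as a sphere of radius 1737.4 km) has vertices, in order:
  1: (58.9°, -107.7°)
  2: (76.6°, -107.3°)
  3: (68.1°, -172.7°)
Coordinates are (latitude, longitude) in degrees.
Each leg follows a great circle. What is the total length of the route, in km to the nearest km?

1149 km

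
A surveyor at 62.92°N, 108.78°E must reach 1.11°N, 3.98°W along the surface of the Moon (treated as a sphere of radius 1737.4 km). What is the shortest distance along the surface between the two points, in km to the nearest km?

3006 km

Let φ₁ = 1.0982 rad, φ₂ = 0.0194 rad, and Δλ = -1.9680 rad.
cos c = sin φ₁ sin φ₂ + cos φ₁ cos φ₂ cos Δλ = (0.8904)(0.0194) + (0.4552)(0.9998)(-0.3869) = -0.15884,
so c = arccos(-0.15884) = 1.73031 rad.
Distance = R·c = 1737.4 × 1.7303 ≈ 3006 km.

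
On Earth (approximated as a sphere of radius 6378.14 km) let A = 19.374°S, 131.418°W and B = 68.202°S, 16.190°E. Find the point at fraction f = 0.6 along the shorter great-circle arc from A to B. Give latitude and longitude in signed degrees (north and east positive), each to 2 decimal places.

-70.20°, -103.21°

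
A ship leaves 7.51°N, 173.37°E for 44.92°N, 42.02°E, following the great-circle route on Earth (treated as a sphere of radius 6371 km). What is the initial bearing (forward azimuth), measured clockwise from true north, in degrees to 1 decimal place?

With φ₁ = 0.1311, φ₂ = 0.7840, Δλ = -2.2925 rad, the forward-azimuth formula gives
θ = atan2( sin Δλ cos φ₂ , cos φ₁ sin φ₂ − sin φ₁ cos φ₂ cos Δλ ) = atan2(-0.5316, 0.7612) = -34.93°.
Adding 360° brings this into [0°, 360°): 325.1°.

325.1°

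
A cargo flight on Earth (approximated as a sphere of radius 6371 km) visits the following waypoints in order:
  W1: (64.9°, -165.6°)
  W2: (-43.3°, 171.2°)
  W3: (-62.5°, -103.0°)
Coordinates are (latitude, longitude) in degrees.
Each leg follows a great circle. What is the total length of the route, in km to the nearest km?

17841 km

Leg W1→W2: central angle 1.9148 rad, distance 12199.5 km.
Leg W2→W3: central angle 0.8855 rad, distance 5641.2 km.
Total: 12199.5 + 5641.2 ≈ 17841 km.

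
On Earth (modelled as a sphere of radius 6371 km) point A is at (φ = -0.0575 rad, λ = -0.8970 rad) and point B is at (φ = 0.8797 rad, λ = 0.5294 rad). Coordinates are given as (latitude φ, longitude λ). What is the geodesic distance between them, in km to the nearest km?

9706 km

With latitudes φ₁ = -3.295°, φ₂ = 50.403° and longitude difference Δλ = 81.727°:
cos c = sin φ₁ sin φ₂ + cos φ₁ cos φ₂ cos Δλ = (-0.0575)(0.7705) + (0.9983)(0.6374)(0.1439) = 0.04728,
so c = arccos(0.04728) = 1.52350 rad.
Distance = R·c = 6371 × 1.5235 ≈ 9706 km.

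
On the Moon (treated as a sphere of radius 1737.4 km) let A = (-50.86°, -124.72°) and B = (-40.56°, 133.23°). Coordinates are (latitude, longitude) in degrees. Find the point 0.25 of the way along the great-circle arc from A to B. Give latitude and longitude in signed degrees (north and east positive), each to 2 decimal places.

Central angle δ = 1.1547 rad. Interpolating on the sphere with fraction f = 0.25:
P = [sin((1−f)δ)·A + sin(fδ)·B] / sin δ = 0.8328·A + 0.3112·B in Cartesian coordinates,
giving P = (-0.4614, -0.2598, -0.8483), i.e. latitude -58.03°, longitude -150.62°.

-58.03°, -150.62°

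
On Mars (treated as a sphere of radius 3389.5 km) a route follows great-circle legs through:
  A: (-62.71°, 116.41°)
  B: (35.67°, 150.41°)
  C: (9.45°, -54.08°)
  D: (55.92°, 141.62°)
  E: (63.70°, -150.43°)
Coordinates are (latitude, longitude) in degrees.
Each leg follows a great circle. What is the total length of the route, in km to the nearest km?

22364 km

Leg A→B: central angle 1.7818 rad, distance 6039.3 km.
Leg B→C: central angle 2.2569 rad, distance 7649.8 km.
Leg C→D: central angle 1.9781 rad, distance 6704.8 km.
Leg D→E: central angle 0.5813 rad, distance 1970.5 km.
Total: 6039.3 + 7649.8 + 6704.8 + 1970.5 ≈ 22364 km.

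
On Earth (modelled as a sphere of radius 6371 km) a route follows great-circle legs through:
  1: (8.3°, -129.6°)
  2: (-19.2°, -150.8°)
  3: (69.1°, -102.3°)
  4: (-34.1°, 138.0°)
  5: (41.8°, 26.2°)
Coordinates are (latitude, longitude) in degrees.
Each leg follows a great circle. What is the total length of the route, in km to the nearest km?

Leg 1→2: central angle 0.6028 rad, distance 3840.2 km.
Leg 2→3: central angle 1.6549 rad, distance 10543.3 km.
Leg 3→4: central angle 2.3052 rad, distance 14686.1 km.
Leg 4→5: central angle 2.2180 rad, distance 14130.6 km.
Total: 3840.2 + 10543.3 + 14686.1 + 14130.6 ≈ 43200 km.

43200 km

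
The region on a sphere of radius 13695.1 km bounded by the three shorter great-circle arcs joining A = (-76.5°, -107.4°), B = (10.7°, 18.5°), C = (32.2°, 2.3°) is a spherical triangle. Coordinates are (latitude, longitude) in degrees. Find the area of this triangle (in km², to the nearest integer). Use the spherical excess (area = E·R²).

Side lengths (central angles): a = 0.4569, b = 2.1954, c = 1.8913 rad; semiperimeter s = 2.2718.
By l'Huilier's theorem, tan(E/4) = √[tan(s/2) tan((s−a)/2) tan((s−b)/2) tan((s−c)/2)], giving spherical excess E = 0.5659 rad.
Area = E·R² = 0.5659 × (13695.1)² ≈ 106135390 km².

106135390 km²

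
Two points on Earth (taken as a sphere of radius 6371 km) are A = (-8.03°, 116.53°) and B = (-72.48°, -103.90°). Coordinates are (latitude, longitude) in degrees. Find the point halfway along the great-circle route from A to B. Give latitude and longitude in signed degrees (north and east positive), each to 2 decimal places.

The central angle between A and B is δ = 1.6646 rad.
With f = 0.5, the slerp weights are sin((1−f)δ)/sin δ = 0.7428 and sin(fδ)/sin δ = 0.7428.
Weighted sum of the unit vectors: (0.7428)·(-0.4423,0.8859,-0.1397) + (0.7428)·(-0.0723,-0.2922,-0.9536) = (-0.3822, 0.4410, -0.8121).
Converting back: φ = atan2(z, √(x²+y²)) = -54.30°, λ = atan2(y, x) = 130.92°.

-54.30°, 130.92°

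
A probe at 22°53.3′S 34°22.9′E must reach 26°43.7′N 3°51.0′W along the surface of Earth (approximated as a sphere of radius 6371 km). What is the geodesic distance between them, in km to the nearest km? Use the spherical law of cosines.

6880 km

Let φ₁ = -0.3995 rad, φ₂ = 0.4665 rad, and Δλ = -0.6673 rad.
cos c = sin φ₁ sin φ₂ + cos φ₁ cos φ₂ cos Δλ = (-0.3889)(0.4498) + (0.9213)(0.8931)(0.7855) = 0.47141,
so c = arccos(0.47141) = 1.07990 rad.
Distance = R·c = 6371 × 1.0799 ≈ 6880 km.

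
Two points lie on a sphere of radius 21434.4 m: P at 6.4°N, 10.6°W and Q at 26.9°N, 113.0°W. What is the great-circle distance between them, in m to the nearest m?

Let φ₁ = 0.1117 rad, φ₂ = 0.4695 rad, and Δλ = -1.7872 rad.
Haversine: a = sin²(Δφ/2) + cos φ₁ cos φ₂ sin²(Δλ/2) = 0.0317 + (0.9938)(0.8918)(0.6074) = 0.56994.
Central angle c = 2·arcsin(√a) = 1.71113 rad.
Distance = R·c = 21434.4 × 1.7111 ≈ 36677 m.

36677 m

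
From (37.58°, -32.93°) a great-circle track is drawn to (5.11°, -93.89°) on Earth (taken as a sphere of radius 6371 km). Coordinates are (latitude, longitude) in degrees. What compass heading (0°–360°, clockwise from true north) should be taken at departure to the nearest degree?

256°

Δλ = -60.960° = -1.0640 rad.
y = sin Δλ · cos φ₂ = (-0.8743)(0.9960) = -0.8708
x = cos φ₁ sin φ₂ − sin φ₁ cos φ₂ cos Δλ = (0.7925)(0.0891) − (0.6099)(0.9960)(0.4854) = -0.2243
θ = atan2(y, x) = -104.44°; adding 360° gives 256°.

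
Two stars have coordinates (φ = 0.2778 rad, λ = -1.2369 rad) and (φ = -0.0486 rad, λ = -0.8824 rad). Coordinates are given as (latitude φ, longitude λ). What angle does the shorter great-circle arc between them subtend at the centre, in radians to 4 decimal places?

0.4790 rad

Let φ₁ = 0.2778 rad, φ₂ = -0.0486 rad, and Δλ = 0.3545 rad.
Haversine: a = sin²(Δφ/2) + cos φ₁ cos φ₂ sin²(Δλ/2) = 0.0264 + (0.9617)(0.9988)(0.0311) = 0.05626.
Central angle c = 2·arcsin(√a) = 0.47895 rad.
So the angular separation is 0.4790 rad.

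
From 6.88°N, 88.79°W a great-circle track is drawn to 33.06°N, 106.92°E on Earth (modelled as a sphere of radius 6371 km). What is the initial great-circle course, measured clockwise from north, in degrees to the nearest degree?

340°

Δλ = -164.290° = -2.8674 rad.
y = sin Δλ · cos φ₂ = (-0.2708)(0.8381) = -0.2269
x = cos φ₁ sin φ₂ − sin φ₁ cos φ₂ cos Δλ = (0.9928)(0.5455) − (0.1198)(0.8381)(-0.9626) = 0.6382
θ = atan2(y, x) = -19.57°; adding 360° gives 340°.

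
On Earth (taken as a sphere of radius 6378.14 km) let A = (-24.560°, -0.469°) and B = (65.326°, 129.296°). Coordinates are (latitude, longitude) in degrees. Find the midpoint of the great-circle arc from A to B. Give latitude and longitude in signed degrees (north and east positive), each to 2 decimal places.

34.47°, 26.07°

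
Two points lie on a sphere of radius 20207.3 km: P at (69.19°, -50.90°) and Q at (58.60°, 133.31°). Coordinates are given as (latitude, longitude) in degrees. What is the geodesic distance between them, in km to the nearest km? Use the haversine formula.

With latitudes φ₁ = 69.190°, φ₂ = 58.600° and longitude difference Δλ = -175.790°:
Haversine: a = sin²(Δφ/2) + cos φ₁ cos φ₂ sin²(Δλ/2) = 0.0085 + (0.3553)(0.5210)(0.9987) = 0.19337.
Central angle c = 2·arcsin(√a) = 0.91060 rad.
Distance = R·c = 20207.3 × 0.9106 ≈ 18401 km.

18401 km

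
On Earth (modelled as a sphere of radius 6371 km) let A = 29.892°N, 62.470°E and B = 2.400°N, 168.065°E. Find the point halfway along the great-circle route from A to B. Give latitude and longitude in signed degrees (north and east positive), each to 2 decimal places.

The central angle between A and B is δ = 1.7844 rad.
With f = 0.5, the slerp weights are sin((1−f)δ)/sin δ = 0.7966 and sin(fδ)/sin δ = 0.7966.
Weighted sum of the unit vectors: (0.7966)·(0.4007,0.7688,0.4984) + (0.7966)·(-0.9775,0.2066,0.0419) = (-0.4595, 0.7770, 0.4303).
Converting back: φ = atan2(z, √(x²+y²)) = 25.49°, λ = atan2(y, x) = 120.60°.

25.49°, 120.60°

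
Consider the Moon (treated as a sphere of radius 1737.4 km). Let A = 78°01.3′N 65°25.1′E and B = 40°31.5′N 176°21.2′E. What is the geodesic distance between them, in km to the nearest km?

1656 km

In radians: φ₁ = 1.3617, φ₂ = 0.7073, Δλ = 110.935° = 1.9362 rad.
Haversine: a = sin²(Δφ/2) + cos φ₁ cos φ₂ sin²(Δλ/2) = 0.1033 + (0.2075)(0.7601)(0.6787) = 0.21037.
Central angle c = 2·arcsin(√a) = 0.95297 rad.
Distance = R·c = 1737.4 × 0.9530 ≈ 1656 km.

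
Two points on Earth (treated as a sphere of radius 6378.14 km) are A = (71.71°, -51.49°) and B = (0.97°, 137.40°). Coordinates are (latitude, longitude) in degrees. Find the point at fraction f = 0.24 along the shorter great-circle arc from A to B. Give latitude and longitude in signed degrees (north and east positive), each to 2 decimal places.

81.83°, 158.07°

The central angle between A and B is δ = 1.8691 rad.
With f = 0.24, the slerp weights are sin((1−f)δ)/sin δ = 1.0344 and sin(fδ)/sin δ = 0.4537.
Weighted sum of the unit vectors: (1.0344)·(0.1954,-0.2456,0.9495) + (0.4537)·(-0.7360,0.6768,0.0169) = (-0.1318, 0.0531, 0.9899).
Converting back: φ = atan2(z, √(x²+y²)) = 81.83°, λ = atan2(y, x) = 158.07°.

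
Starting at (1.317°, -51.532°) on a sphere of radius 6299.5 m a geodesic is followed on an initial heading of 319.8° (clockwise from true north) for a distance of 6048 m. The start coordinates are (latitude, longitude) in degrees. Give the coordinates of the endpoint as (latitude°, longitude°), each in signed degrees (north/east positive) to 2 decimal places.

Angular distance δ = d/R = 6048/6299.5 = 0.96008 rad; initial bearing θ = 5.5816 rad.
sin φ₂ = sin φ₁ cos δ + cos φ₁ sin δ cos θ = (0.0230)(0.5735) + (0.9997)(0.8192)(0.7638) = 0.6387, so φ₂ = 39.70°.
Δλ = atan2(sin θ sin δ cos φ₁, cos δ − sin φ₁ sin φ₂) = atan2(-0.5286, 0.5588) = -43.413°.
λ₂ = -51.532° − 43.413° = -94.94°.

39.70°, -94.94°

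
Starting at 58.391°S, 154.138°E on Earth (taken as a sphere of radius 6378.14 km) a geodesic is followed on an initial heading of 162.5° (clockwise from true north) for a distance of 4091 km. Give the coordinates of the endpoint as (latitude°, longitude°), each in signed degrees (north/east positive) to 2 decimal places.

-78.95°, -95.71°

Angular distance δ = d/R = 4091/6378.14 = 0.64141 rad; initial bearing θ = 2.8362 rad.
sin φ₂ = sin φ₁ cos δ + cos φ₁ sin δ cos θ = (-0.8516)(0.8013) + (0.5241)(0.5983)(-0.9537) = -0.9815, so φ₂ = -78.95°.
Δλ = atan2(sin θ sin δ cos φ₁, cos δ − sin φ₁ sin φ₂) = atan2(0.0943, -0.0346) = 110.151°.
λ₂ = 154.138° + 110.151° = 264.29° → -95.71° after wrapping to (−180°, 180°].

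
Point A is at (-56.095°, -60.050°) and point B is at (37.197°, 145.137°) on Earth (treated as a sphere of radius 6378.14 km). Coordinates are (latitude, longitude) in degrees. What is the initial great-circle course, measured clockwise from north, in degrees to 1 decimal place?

With φ₁ = -0.9790, φ₂ = 0.6492, Δλ = -2.7020 rad, the forward-azimuth formula gives
θ = atan2( sin Δλ cos φ₂ , cos φ₁ sin φ₂ − sin φ₁ cos φ₂ cos Δλ ) = atan2(-0.3390, -0.2610) = -127.60°.
Adding 360° brings this into [0°, 360°): 232.4°.

232.4°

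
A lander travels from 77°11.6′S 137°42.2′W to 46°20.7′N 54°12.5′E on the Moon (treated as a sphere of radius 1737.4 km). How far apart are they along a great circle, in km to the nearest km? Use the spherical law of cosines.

Let φ₁ = -1.3473 rad, φ₂ = 0.8089 rad, and Δλ = -2.9337 rad.
cos c = sin φ₁ sin φ₂ + cos φ₁ cos φ₂ cos Δλ = (-0.9751)(0.7235) + (0.2217)(0.6903)(-0.9785) = -0.85523,
so c = arccos(-0.85523) = 2.59680 rad.
Distance = R·c = 1737.4 × 2.5968 ≈ 4512 km.

4512 km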